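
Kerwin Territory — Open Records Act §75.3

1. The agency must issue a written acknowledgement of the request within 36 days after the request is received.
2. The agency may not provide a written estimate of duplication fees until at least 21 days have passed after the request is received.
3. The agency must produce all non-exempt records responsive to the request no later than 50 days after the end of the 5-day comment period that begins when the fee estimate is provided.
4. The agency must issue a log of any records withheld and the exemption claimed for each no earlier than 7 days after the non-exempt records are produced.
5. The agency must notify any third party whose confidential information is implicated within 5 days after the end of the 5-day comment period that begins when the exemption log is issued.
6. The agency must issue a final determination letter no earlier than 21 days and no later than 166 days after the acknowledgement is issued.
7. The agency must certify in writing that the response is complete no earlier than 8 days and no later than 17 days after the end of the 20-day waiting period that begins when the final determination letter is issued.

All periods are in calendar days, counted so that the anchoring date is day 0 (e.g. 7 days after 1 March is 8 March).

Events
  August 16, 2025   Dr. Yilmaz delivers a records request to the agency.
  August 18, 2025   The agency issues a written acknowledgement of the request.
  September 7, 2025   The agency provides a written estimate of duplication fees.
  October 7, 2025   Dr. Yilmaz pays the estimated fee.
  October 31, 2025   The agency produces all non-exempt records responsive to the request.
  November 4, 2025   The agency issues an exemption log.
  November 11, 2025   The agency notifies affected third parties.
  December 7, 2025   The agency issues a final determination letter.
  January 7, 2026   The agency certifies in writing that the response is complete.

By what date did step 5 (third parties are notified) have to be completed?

November 14, 2025

The exemption log is issued on November 4, 2025; the 5-day comment period therefore ends November 9, 2025, and step 5 runs from that date. 5 days after November 9, 2025 is November 14, 2025.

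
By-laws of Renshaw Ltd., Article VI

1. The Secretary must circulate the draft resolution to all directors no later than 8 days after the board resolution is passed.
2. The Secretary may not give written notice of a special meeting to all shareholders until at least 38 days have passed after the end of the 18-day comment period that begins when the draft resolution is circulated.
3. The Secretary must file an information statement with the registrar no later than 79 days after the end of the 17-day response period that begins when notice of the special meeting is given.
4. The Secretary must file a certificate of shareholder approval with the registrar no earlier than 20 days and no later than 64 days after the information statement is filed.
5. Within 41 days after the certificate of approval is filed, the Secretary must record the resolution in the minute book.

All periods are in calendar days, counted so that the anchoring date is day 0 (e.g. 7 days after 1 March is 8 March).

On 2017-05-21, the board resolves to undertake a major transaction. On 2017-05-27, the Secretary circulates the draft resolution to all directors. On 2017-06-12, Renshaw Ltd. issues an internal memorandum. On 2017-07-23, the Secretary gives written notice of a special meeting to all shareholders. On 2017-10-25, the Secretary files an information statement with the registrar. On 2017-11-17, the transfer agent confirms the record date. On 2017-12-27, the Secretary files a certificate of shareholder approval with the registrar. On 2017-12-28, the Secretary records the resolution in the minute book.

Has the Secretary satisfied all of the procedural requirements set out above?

Yes

Step 1 — counting 8 days from 2017-05-21 (when the board resolution is passed) gives a deadline of 2017-05-29; 2017-05-27 is within that limit.
Step 2 — must wait 38 days from 2017-06-14 (end of the 18-day comment period, which began when the draft resolution is circulated on 2017-05-27), so not before 2017-07-22; 2017-07-23 is on or after that date.
Step 3 — counting 79 days from 2017-08-09 (end of the 17-day response period, which began when notice of the special meeting is given on 2017-07-23) gives a deadline of 2017-10-27; done 2017-10-25 — timely.
Step 4 — 20 and 64 days from 2017-10-25 (when the information statement is filed) are 2017-11-14 and 2017-12-28 respectively; done 2017-12-27, which is between those dates.
Step 5 — counting 41 days from 2017-12-27 (when the certificate of approval is filed) gives a deadline of 2018-02-06; 2017-12-28 is within that limit.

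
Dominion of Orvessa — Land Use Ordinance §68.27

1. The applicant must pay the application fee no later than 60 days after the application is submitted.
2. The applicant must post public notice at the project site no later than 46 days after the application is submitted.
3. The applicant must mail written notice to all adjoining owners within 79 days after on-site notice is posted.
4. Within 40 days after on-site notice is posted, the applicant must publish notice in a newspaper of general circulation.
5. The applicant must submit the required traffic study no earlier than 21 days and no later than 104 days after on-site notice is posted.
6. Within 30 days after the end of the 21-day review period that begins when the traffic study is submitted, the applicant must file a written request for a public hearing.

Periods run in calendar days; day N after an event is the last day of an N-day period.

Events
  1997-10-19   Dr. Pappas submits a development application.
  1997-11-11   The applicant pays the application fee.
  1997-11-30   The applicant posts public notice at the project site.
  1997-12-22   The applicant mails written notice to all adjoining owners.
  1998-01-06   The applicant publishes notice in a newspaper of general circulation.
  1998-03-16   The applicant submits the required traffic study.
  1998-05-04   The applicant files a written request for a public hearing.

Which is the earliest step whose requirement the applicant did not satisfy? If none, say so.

Step 1 — counting 60 days from 1997-10-19 (when the application is submitted) gives a deadline of 1997-12-18; 1997-11-11 is within that limit.
Step 2 — counting 46 days from 1997-10-19 (when the application is submitted) gives a deadline of 1997-12-04; completed 1997-11-30, before the deadline.
Step 3 — counting 79 days from 1997-11-30 (when on-site notice is posted) gives a deadline of 1998-02-17; 1997-12-22 is within that limit.
Step 4 — counting 40 days from 1997-11-30 (when on-site notice is posted) gives a deadline of 1998-01-09; 1998-01-06 is within that limit.
Step 5 — 21 and 104 days from 1997-11-30 (when on-site notice is posted) are 1997-12-21 and 1998-03-14 respectively; done 1998-03-16 — 2 days after the window closed.

Step 5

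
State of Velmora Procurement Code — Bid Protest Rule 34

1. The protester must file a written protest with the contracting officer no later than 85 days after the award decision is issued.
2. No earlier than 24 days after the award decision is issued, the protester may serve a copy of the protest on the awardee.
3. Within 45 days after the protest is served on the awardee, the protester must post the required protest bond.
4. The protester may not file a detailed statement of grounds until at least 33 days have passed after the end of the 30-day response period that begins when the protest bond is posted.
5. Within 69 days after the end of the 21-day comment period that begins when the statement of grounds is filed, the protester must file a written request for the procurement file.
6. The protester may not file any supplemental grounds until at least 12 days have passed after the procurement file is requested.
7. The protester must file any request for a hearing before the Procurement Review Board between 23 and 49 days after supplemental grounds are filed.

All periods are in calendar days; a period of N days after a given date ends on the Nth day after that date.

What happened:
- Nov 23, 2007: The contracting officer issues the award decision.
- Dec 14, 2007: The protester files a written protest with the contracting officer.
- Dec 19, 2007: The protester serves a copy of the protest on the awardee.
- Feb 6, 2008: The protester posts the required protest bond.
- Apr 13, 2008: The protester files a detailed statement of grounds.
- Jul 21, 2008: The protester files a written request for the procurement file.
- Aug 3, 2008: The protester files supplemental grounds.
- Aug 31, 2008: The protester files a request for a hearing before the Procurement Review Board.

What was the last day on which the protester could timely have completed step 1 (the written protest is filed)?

Feb 16, 2008

Step 1 runs from Nov 23, 2007, when the award decision is issued. 85 days after Nov 23, 2007 is Feb 16, 2008.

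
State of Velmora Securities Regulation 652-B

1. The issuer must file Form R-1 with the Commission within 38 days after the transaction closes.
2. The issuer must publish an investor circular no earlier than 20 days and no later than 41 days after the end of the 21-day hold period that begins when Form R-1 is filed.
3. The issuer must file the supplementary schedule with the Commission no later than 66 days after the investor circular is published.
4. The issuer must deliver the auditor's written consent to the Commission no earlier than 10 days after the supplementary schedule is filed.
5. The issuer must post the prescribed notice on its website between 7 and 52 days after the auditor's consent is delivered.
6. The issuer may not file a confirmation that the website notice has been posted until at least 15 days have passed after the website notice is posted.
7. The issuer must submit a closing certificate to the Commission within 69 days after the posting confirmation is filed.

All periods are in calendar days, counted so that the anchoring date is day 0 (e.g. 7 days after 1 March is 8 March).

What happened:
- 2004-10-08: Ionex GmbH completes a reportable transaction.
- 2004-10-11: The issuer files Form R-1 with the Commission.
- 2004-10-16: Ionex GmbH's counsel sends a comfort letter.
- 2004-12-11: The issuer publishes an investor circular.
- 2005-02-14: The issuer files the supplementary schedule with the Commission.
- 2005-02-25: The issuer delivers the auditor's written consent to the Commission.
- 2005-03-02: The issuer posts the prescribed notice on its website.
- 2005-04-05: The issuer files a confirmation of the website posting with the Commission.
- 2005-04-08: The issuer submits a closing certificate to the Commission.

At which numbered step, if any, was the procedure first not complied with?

Step 5

(1) due by 2004-10-08 + 38 days = 2004-11-15; 2004-10-11 is within that limit.
(2) the permitted window runs from 2004-11-01 + 20 = 2004-11-21 to 2004-11-01 + 41 = 2004-12-12; 2004-12-11 falls inside that range.
(3) due by 2004-12-11 + 66 days = 2005-02-15; completed 2005-02-14, before the deadline.
(4) permitted from 2005-02-14 + 10 days = 2005-02-24 onward; 2005-02-25 is on or after that date.
(5) the permitted window runs from 2005-02-25 + 7 = 2005-03-04 to 2005-02-25 + 52 = 2005-04-18; done 2005-03-02 — 2 days before the window opened.
Later steps need not be reached.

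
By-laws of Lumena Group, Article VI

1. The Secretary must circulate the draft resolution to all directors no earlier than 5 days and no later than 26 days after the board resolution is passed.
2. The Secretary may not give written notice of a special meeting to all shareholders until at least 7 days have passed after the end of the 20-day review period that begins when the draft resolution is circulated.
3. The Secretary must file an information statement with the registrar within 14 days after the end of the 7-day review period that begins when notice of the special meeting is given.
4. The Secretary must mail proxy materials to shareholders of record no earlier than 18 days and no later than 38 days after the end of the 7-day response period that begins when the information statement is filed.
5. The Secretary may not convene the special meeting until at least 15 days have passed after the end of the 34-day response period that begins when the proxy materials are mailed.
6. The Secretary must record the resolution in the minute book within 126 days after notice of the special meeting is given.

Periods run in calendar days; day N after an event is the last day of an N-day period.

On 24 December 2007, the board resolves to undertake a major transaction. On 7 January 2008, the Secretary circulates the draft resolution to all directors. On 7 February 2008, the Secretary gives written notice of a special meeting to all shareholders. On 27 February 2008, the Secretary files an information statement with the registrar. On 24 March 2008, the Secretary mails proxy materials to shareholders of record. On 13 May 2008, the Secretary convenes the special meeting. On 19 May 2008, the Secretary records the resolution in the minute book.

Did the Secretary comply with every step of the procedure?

Step 1 — 5 and 26 days from 24 December 2007 (when the board resolution is passed) are 29 December 2007 and 19 January 2008 respectively; done 7 January 2008 — within the window.
Step 2 — must wait 7 days from 27 January 2008 (end of the 20-day review period, which began when the draft resolution is circulated on 7 January 2008), so not before 3 February 2008; done 7 February 2008, after the minimum wait.
Step 3 — counting 14 days from 14 February 2008 (end of the 7-day review period, which began when notice of the special meeting is given on 7 February 2008) gives a deadline of 28 February 2008; done 27 February 2008 — timely.
Step 4 — 18 and 38 days from 5 March 2008 (end of the 7-day response period, which began when the information statement is filed on 27 February 2008) are 23 March 2008 and 12 April 2008 respectively; done 24 March 2008 — within the window.
Step 5 — must wait 15 days from 27 April 2008 (end of the 34-day response period, which began when the proxy materials are mailed on 24 March 2008), so not before 12 May 2008; 13 May 2008 is on or after that date.
Step 6 — counting 126 days from 7 February 2008 (when notice of the special meeting is given) gives a deadline of 12 June 2008; 19 May 2008 is within that limit.

Yes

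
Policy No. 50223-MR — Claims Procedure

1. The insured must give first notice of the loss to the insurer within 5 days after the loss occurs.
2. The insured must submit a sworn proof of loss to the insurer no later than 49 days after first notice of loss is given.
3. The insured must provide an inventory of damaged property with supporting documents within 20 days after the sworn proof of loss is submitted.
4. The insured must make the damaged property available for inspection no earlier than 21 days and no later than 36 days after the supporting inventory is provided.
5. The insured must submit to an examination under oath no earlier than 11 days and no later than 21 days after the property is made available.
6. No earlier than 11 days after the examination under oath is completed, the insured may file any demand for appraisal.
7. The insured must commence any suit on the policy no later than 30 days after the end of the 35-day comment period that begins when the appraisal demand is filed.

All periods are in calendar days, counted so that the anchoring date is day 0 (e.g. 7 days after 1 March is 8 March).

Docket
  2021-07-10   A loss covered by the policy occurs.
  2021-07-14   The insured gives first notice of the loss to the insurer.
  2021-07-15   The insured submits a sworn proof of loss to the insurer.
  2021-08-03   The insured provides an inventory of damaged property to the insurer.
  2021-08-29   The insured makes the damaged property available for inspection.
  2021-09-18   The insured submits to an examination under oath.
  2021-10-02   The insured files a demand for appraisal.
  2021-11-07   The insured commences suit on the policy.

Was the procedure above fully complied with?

Yes

Step 1: 5 days after 2021-07-10 (when the loss occurs) is 2021-07-15; done 2021-07-14 — timely.
Step 2: 49 days after 2021-07-14 (when first notice of loss is given) is 2021-09-01; 2021-07-15 is within that limit.
Step 3: 20 days after 2021-07-15 (when the sworn proof of loss is submitted) is 2021-08-04; completed 2021-08-03, before the deadline.
Step 4: the window is 21–36 days after 2021-08-03 (when the supporting inventory is provided), so 2021-08-24 through 2021-09-08; 2021-08-29 falls inside that range.
Step 5: the window is 11–21 days after 2021-08-29 (when the property is made available), so 2021-09-09 through 2021-09-19; done 2021-09-18 — within the window.
Step 6: the earliest permitted date is 11 days after 2021-09-18 (when the examination under oath is completed), i.e. 2021-09-29; 2021-10-02 is on or after that date.
Step 7: 30 days after 2021-11-06 (end of the 35-day comment period, which began when the appraisal demand is filed on 2021-10-02) is 2021-12-06; completed 2021-11-07, before the deadline.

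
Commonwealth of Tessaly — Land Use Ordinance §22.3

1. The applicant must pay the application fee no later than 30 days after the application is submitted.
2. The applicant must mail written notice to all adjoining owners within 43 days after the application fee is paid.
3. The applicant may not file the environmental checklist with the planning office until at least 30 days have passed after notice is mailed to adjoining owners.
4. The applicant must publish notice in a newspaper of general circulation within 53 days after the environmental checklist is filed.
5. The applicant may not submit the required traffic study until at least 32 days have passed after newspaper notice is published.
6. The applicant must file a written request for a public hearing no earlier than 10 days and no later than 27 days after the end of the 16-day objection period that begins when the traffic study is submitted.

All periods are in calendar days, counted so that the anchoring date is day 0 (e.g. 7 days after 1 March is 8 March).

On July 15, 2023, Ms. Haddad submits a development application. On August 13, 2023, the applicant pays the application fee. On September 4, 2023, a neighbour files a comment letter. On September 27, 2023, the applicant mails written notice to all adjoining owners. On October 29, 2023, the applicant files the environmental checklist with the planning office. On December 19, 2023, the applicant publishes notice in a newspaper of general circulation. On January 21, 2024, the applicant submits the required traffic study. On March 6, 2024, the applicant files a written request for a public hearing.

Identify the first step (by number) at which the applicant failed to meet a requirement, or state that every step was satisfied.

Step 1 — counting 30 days from July 15, 2023 (when the application is submitted) gives a deadline of August 14, 2023; August 13, 2023 is within that limit.
Step 2 — counting 43 days from August 13, 2023 (when the application fee is paid) gives a deadline of September 25, 2023; not done until September 27, 2023, 2 days after the deadline.
No need to go further; step 2 was not satisfied.

Step 2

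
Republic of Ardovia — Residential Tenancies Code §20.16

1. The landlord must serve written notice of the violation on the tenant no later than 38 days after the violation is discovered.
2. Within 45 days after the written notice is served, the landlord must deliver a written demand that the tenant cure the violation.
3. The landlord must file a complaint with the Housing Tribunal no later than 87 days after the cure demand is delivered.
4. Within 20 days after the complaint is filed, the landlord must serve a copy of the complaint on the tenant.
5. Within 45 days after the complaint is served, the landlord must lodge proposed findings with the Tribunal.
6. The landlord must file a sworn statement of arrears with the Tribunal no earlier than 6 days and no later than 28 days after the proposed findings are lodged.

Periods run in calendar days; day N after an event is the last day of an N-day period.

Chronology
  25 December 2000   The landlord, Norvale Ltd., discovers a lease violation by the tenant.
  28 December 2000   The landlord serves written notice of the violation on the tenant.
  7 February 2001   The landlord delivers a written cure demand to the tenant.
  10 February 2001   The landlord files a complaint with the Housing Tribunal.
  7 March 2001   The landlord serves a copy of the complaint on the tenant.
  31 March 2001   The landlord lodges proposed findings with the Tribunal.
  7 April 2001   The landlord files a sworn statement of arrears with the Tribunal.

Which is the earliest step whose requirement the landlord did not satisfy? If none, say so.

Step 4

Step 1 — counting 38 days from 25 December 2000 (when the violation is discovered) gives a deadline of 1 February 2001; done 28 December 2000 — timely.
Step 2 — counting 45 days from 28 December 2000 (when the written notice is served) gives a deadline of 11 February 2001; done 7 February 2001 — timely.
Step 3 — counting 87 days from 7 February 2001 (when the cure demand is delivered) gives a deadline of 5 May 2001; completed 10 February 2001, before the deadline.
Step 4 — counting 20 days from 10 February 2001 (when the complaint is filed) gives a deadline of 2 March 2001; done 7 March 2001 — 5 days late.
No need to go further; step 4 was not satisfied.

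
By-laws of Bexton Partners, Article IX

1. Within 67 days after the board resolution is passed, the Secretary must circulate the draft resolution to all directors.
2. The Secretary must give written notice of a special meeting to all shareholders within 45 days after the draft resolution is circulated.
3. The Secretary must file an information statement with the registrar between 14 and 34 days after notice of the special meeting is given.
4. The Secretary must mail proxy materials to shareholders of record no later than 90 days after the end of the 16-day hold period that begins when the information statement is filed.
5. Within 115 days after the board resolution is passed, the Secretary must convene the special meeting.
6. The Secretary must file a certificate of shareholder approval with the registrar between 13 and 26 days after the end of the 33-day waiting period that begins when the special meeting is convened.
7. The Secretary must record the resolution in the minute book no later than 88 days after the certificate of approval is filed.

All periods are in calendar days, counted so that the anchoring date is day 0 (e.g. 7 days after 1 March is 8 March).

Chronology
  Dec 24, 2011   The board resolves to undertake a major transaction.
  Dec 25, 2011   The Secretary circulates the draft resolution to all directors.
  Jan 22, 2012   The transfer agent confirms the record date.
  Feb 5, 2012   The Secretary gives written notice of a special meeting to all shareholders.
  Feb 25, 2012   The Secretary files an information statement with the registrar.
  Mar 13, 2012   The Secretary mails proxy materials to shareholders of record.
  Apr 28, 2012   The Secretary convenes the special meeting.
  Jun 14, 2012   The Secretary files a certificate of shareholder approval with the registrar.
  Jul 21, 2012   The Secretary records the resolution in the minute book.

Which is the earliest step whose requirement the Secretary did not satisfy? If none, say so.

Step 5

Step 1: 67 days after Dec 24, 2011 (when the board resolution is passed) is Feb 29, 2012; completed Dec 25, 2011, before the deadline.
Step 2: 45 days after Dec 25, 2011 (when the draft resolution is circulated) is Feb 8, 2012; done Feb 5, 2012 — timely.
Step 3: the window is 14–34 days after Feb 5, 2012 (when notice of the special meeting is given), so Feb 19, 2012 through Mar 10, 2012; done Feb 25, 2012 — within the window.
Step 4: 90 days after Mar 12, 2012 (end of the 16-day hold period, which began when the information statement is filed on Feb 25, 2012) is Jun 10, 2012; completed Mar 13, 2012, before the deadline.
Step 5: 115 days after Dec 24, 2011 (when the board resolution is passed) is Apr 17, 2012; done Apr 28, 2012 — 11 days late.
No need to go further; step 5 was not satisfied.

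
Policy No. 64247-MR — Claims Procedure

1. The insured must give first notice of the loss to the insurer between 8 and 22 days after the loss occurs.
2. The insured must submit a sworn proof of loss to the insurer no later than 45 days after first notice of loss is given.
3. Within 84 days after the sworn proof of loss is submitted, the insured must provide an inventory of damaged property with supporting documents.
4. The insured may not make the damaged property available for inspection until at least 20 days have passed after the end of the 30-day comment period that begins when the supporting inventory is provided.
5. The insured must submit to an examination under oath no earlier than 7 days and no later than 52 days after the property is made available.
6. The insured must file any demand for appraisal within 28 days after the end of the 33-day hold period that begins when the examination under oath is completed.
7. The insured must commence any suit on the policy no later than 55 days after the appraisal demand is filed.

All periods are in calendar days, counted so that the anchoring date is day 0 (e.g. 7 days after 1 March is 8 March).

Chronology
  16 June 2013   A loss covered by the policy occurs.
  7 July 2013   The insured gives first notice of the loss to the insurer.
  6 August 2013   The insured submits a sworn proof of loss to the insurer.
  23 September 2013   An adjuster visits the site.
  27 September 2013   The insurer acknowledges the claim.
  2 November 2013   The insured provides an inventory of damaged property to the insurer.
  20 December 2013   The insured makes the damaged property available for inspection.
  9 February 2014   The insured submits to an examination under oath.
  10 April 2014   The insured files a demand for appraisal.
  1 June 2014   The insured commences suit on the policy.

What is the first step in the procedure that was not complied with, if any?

Step 3

Step 1: the window is 8–22 days after 16 June 2013 (when the loss occurs), so 24 June 2013 through 8 July 2013; done 7 July 2013 — within the window.
Step 2: 45 days after 7 July 2013 (when first notice of loss is given) is 21 August 2013; 6 August 2013 is within that limit.
Step 3: 84 days after 6 August 2013 (when the sworn proof of loss is submitted) is 29 October 2013; done 2 November 2013 — 4 days late.
That is the first point of non-compliance.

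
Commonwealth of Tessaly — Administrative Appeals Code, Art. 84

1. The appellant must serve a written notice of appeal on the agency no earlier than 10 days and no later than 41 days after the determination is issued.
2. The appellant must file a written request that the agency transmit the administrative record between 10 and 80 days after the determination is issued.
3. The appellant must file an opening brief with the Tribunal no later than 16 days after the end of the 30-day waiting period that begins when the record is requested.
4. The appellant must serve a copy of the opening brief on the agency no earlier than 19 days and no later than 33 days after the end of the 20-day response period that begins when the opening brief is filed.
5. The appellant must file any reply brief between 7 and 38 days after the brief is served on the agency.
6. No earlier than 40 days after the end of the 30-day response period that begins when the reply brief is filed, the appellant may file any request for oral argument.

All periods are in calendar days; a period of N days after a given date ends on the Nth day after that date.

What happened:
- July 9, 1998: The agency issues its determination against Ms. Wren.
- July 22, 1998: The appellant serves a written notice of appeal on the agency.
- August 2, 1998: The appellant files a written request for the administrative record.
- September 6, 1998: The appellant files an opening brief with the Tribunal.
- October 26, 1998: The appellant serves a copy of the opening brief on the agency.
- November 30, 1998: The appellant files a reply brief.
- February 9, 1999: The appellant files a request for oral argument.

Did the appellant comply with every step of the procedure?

Step 1 — 10 and 41 days from July 9, 1998 (when the determination is issued) are July 19, 1998 and August 19, 1998 respectively; July 22, 1998 falls inside that range.
Step 2 — 10 and 80 days from July 9, 1998 (when the determination is issued) are July 19, 1998 and September 27, 1998 respectively; done August 2, 1998, which is between those dates.
Step 3 — counting 16 days from September 1, 1998 (end of the 30-day waiting period, which began when the record is requested on August 2, 1998) gives a deadline of September 17, 1998; September 6, 1998 is within that limit.
Step 4 — 19 and 33 days from September 26, 1998 (end of the 20-day response period, which began when the opening brief is filed on September 6, 1998) are October 15, 1998 and October 29, 1998 respectively; done October 26, 1998 — within the window.
Step 5 — 7 and 38 days from October 26, 1998 (when the brief is served on the agency) are November 2, 1998 and December 3, 1998 respectively; November 30, 1998 falls inside that range.
Step 6 — must wait 40 days from December 30, 1998 (end of the 30-day response period, which began when the reply brief is filed on November 30, 1998), so not before February 8, 1999; done February 9, 1999 — permitted.

Yes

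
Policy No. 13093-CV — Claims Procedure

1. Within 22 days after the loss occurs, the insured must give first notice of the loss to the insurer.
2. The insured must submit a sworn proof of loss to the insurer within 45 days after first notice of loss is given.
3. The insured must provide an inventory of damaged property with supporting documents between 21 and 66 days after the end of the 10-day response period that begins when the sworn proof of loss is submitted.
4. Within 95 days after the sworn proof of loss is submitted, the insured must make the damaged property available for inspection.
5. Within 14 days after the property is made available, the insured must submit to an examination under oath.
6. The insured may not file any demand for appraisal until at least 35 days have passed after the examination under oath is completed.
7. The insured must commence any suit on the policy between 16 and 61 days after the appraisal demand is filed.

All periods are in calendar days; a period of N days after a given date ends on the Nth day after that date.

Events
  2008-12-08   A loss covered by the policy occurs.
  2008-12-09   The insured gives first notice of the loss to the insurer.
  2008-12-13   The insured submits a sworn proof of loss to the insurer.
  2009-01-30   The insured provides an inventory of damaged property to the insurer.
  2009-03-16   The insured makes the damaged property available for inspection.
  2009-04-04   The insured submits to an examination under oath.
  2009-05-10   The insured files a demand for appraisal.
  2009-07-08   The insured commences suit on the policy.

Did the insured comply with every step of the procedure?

Step 1: 22 days after 2008-12-08 (when the loss occurs) is 2008-12-30; 2008-12-09 is within that limit.
Step 2: 45 days after 2008-12-09 (when first notice of loss is given) is 2009-01-23; completed 2008-12-13, before the deadline.
Step 3: the window is 21–66 days after 2008-12-23 (end of the 10-day response period, which began when the sworn proof of loss is submitted on 2008-12-13), so 2009-01-13 through 2009-02-27; 2009-01-30 falls inside that range.
Step 4: 95 days after 2008-12-13 (when the sworn proof of loss is submitted) is 2009-03-18; 2009-03-16 is within that limit.
Step 5: 14 days after 2009-03-16 (when the property is made available) is 2009-03-30; 2009-04-04 misses that deadline by 5 days.
That is the first point of non-compliance.

No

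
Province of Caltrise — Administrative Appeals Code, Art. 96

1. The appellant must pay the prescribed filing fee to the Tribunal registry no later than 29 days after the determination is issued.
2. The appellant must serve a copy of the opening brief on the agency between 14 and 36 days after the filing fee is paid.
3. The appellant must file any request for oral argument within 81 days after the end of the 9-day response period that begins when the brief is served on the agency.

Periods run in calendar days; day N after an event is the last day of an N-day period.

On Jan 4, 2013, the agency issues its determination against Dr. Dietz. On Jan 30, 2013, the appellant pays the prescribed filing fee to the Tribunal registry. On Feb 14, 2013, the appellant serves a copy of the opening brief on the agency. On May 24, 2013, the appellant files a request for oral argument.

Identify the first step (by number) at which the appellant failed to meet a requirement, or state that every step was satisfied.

Step 3

Step 1 — counting 29 days from Jan 4, 2013 (when the determination is issued) gives a deadline of Feb 2, 2013; Jan 30, 2013 is within that limit.
Step 2 — 14 and 36 days from Jan 30, 2013 (when the filing fee is paid) are Feb 13, 2013 and Mar 7, 2013 respectively; done Feb 14, 2013 — within the window.
Step 3 — counting 81 days from Feb 23, 2013 (end of the 9-day response period, which began when the brief is served on the agency on Feb 14, 2013) gives a deadline of May 15, 2013; May 24, 2013 misses that deadline by 9 days.
No need to go further; step 3 was not satisfied.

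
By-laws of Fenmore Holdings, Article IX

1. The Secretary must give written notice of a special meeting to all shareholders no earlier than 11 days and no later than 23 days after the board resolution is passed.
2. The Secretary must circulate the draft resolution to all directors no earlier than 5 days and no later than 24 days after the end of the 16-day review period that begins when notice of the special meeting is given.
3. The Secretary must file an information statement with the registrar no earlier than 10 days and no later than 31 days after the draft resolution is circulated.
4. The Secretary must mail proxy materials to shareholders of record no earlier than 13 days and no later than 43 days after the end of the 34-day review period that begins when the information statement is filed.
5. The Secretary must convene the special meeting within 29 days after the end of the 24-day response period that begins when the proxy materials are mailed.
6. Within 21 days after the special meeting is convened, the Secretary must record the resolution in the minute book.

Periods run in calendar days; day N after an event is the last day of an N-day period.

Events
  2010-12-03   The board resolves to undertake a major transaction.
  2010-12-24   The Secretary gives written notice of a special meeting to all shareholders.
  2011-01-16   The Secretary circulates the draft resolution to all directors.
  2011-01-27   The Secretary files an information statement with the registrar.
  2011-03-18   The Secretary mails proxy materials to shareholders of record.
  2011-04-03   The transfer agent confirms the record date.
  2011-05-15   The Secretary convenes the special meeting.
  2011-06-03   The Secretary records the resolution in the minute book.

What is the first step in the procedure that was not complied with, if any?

Step 5

(1) the permitted window runs from 2010-12-03 + 11 = 2010-12-14 to 2010-12-03 + 23 = 2010-12-26; done 2010-12-24 — within the window.
(2) the permitted window runs from 2011-01-09 + 5 = 2011-01-14 to 2011-01-09 + 24 = 2011-02-02; done 2011-01-16 — within the window.
(3) the permitted window runs from 2011-01-16 + 10 = 2011-01-26 to 2011-01-16 + 31 = 2011-02-16; 2011-01-27 falls inside that range.
(4) the permitted window runs from 2011-03-02 + 13 = 2011-03-15 to 2011-03-02 + 43 = 2011-04-14; 2011-03-18 falls inside that range.
(5) due by 2011-04-11 + 29 days = 2011-05-10; not done until 2011-05-15, 5 days after the deadline.
The analysis stops there.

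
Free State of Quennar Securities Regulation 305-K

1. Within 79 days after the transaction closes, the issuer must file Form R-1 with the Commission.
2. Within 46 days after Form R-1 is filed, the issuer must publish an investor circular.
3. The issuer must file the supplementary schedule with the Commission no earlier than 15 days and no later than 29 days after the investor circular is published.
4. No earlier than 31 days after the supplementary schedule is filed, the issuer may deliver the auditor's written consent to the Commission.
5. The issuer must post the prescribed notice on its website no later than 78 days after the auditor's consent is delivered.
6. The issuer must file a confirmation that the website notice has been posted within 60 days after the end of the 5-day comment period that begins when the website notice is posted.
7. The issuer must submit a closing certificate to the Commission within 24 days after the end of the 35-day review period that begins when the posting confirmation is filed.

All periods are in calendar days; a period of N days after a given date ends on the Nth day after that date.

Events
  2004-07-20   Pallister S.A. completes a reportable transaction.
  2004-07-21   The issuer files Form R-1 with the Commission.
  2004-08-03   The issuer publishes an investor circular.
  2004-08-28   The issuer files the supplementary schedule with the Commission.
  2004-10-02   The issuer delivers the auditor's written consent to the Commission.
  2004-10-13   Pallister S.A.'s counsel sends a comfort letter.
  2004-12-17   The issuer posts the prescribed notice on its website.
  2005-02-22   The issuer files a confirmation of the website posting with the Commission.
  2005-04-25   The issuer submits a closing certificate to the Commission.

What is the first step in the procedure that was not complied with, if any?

Step 6

(1) due by 2004-07-20 + 79 days = 2004-10-07; completed 2004-07-21, before the deadline.
(2) due by 2004-07-21 + 46 days = 2004-09-05; 2004-08-03 is within that limit.
(3) the permitted window runs from 2004-08-03 + 15 = 2004-08-18 to 2004-08-03 + 29 = 2004-09-01; done 2004-08-28 — within the window.
(4) permitted from 2004-08-28 + 31 days = 2004-09-28 onward; 2004-10-02 is on or after that date.
(5) due by 2004-10-02 + 78 days = 2004-12-19; done 2004-12-17 — timely.
(6) due by 2004-12-22 + 60 days = 2005-02-20; 2005-02-22 misses that deadline by 2 days.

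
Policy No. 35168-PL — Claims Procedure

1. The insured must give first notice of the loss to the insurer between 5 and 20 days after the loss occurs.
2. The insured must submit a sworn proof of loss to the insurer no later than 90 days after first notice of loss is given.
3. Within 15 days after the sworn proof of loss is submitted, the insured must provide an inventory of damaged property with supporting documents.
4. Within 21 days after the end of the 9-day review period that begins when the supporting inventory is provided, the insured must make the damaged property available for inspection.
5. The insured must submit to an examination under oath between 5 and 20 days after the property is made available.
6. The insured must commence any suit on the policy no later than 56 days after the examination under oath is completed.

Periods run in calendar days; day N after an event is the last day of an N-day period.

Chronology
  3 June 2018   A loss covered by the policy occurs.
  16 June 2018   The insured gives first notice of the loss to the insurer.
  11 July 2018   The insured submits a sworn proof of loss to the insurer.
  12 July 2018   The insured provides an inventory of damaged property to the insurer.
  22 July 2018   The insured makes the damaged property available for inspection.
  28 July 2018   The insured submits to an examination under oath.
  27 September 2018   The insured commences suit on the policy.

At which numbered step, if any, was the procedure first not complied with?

Step 1: the window is 5–20 days after 3 June 2018 (when the loss occurs), so 8 June 2018 through 23 June 2018; done 16 June 2018, which is between those dates.
Step 2: 90 days after 16 June 2018 (when first notice of loss is given) is 14 September 2018; 11 July 2018 is within that limit.
Step 3: 15 days after 11 July 2018 (when the sworn proof of loss is submitted) is 26 July 2018; done 12 July 2018 — timely.
Step 4: 21 days after 21 July 2018 (end of the 9-day review period, which began when the supporting inventory is provided on 12 July 2018) is 11 August 2018; 22 July 2018 is within that limit.
Step 5: the window is 5–20 days after 22 July 2018 (when the property is made available), so 27 July 2018 through 11 August 2018; done 28 July 2018, which is between those dates.
Step 6: 56 days after 28 July 2018 (when the examination under oath is completed) is 22 September 2018; not done until 27 September 2018, 5 days after the deadline.
That is the first point of non-compliance.

Step 6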